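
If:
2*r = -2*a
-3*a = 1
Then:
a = -1/3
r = 1/3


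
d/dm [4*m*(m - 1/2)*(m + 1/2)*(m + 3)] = 16*m^3 + 36*m^2 - 2*m - 3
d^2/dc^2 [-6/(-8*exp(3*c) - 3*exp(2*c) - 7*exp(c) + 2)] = 6*(2*(24*exp(2*c) + 6*exp(c) + 7)^2*exp(c) - (72*exp(2*c) + 12*exp(c) + 7)*(8*exp(3*c) + 3*exp(2*c) + 7*exp(c) - 2))*exp(c)/(8*exp(3*c) + 3*exp(2*c) + 7*exp(c) - 2)^3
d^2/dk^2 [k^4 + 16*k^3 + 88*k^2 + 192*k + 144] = 12*k^2 + 96*k + 176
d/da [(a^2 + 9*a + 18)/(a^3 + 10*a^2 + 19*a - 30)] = (-a^2 - 6*a - 17)/(a^4 + 8*a^3 + 6*a^2 - 40*a + 25)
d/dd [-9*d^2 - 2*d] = -18*d - 2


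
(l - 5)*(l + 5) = l^2 - 25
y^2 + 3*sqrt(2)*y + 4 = (y + sqrt(2))*(y + 2*sqrt(2))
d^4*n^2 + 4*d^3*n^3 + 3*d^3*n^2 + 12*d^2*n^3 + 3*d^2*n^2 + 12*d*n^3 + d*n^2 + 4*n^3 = (d + 1)*(d + 4*n)*(d*n + n)^2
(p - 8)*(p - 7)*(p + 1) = p^3 - 14*p^2 + 41*p + 56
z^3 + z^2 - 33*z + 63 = (z - 3)^2*(z + 7)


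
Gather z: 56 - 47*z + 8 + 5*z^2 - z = 5*z^2 - 48*z + 64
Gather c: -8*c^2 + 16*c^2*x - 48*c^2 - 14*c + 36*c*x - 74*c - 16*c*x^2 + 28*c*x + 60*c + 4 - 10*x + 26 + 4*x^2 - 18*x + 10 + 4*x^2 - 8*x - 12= c^2*(16*x - 56) + c*(-16*x^2 + 64*x - 28) + 8*x^2 - 36*x + 28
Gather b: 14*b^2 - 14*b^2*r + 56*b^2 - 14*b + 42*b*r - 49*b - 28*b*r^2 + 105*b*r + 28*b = b^2*(70 - 14*r) + b*(-28*r^2 + 147*r - 35)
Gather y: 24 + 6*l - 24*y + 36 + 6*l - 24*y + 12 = 12*l - 48*y + 72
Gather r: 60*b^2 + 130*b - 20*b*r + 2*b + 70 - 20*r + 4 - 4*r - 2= 60*b^2 + 132*b + r*(-20*b - 24) + 72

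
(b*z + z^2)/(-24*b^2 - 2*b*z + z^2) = z*(b + z)/(-24*b^2 - 2*b*z + z^2)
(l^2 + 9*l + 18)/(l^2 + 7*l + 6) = (l + 3)/(l + 1)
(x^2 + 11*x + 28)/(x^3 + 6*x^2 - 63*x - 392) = (x + 4)/(x^2 - x - 56)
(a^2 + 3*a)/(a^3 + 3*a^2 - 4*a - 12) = a/(a^2 - 4)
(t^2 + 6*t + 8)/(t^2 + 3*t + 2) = (t + 4)/(t + 1)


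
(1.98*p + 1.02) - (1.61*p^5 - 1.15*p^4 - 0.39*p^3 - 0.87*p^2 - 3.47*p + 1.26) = -1.61*p^5 + 1.15*p^4 + 0.39*p^3 + 0.87*p^2 + 5.45*p - 0.24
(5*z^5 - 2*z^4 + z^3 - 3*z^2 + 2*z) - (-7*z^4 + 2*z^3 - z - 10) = 5*z^5 + 5*z^4 - z^3 - 3*z^2 + 3*z + 10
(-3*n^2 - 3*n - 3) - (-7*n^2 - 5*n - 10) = 4*n^2 + 2*n + 7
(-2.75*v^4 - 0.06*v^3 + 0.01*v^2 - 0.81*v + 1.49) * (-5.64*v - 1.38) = 15.51*v^5 + 4.1334*v^4 + 0.0264*v^3 + 4.5546*v^2 - 7.2858*v - 2.0562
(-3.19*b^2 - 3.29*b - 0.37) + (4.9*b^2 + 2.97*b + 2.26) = 1.71*b^2 - 0.32*b + 1.89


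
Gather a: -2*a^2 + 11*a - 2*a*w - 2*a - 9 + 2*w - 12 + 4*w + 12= -2*a^2 + a*(9 - 2*w) + 6*w - 9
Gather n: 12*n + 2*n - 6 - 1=14*n - 7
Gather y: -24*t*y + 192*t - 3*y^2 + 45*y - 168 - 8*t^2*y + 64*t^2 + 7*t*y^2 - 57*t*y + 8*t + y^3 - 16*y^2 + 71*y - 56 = 64*t^2 + 200*t + y^3 + y^2*(7*t - 19) + y*(-8*t^2 - 81*t + 116) - 224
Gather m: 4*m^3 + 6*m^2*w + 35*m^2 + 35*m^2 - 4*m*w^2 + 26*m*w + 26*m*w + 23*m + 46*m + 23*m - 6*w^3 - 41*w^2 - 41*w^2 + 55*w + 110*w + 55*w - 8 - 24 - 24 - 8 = 4*m^3 + m^2*(6*w + 70) + m*(-4*w^2 + 52*w + 92) - 6*w^3 - 82*w^2 + 220*w - 64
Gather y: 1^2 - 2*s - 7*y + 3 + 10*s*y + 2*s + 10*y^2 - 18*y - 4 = 10*y^2 + y*(10*s - 25)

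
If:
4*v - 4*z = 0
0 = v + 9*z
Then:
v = 0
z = 0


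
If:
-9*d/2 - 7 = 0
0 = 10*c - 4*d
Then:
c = -28/45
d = -14/9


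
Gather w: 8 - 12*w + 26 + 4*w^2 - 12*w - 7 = 4*w^2 - 24*w + 27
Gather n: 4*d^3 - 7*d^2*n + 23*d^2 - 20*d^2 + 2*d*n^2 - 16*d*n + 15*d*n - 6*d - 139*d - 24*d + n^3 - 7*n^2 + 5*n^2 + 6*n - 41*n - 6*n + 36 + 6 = 4*d^3 + 3*d^2 - 169*d + n^3 + n^2*(2*d - 2) + n*(-7*d^2 - d - 41) + 42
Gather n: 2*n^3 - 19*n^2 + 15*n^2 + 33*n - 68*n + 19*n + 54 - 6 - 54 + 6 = 2*n^3 - 4*n^2 - 16*n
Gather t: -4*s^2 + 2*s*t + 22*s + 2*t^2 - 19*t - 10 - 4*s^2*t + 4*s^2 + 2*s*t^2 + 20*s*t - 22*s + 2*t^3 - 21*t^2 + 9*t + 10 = 2*t^3 + t^2*(2*s - 19) + t*(-4*s^2 + 22*s - 10)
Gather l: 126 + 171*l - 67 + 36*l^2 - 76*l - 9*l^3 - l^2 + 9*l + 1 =-9*l^3 + 35*l^2 + 104*l + 60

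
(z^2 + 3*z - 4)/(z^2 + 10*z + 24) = (z - 1)/(z + 6)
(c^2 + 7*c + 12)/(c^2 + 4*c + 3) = (c + 4)/(c + 1)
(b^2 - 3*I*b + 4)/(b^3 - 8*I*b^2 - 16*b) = (b + I)/(b*(b - 4*I))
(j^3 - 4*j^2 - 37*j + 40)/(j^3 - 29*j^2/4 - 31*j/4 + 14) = 4*(j + 5)/(4*j + 7)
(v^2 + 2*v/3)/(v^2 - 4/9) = 3*v/(3*v - 2)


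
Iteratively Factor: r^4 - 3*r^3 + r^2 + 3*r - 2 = (r - 1)*(r^3 - 2*r^2 - r + 2) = (r - 2)*(r - 1)*(r^2 - 1) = (r - 2)*(r - 1)^2*(r + 1)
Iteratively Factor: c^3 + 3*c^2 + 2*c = (c)*(c^2 + 3*c + 2) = c*(c + 1)*(c + 2)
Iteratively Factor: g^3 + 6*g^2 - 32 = (g + 4)*(g^2 + 2*g - 8) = (g - 2)*(g + 4)*(g + 4)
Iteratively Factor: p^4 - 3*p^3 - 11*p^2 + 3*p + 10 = (p - 5)*(p^3 + 2*p^2 - p - 2) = (p - 5)*(p + 1)*(p^2 + p - 2) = (p - 5)*(p + 1)*(p + 2)*(p - 1)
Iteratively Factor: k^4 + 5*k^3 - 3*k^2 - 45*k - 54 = (k + 3)*(k^3 + 2*k^2 - 9*k - 18) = (k + 3)^2*(k^2 - k - 6) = (k - 3)*(k + 3)^2*(k + 2)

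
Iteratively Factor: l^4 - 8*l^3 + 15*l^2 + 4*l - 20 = (l - 2)*(l^3 - 6*l^2 + 3*l + 10) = (l - 5)*(l - 2)*(l^2 - l - 2) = (l - 5)*(l - 2)*(l + 1)*(l - 2)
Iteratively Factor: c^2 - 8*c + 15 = (c - 5)*(c - 3)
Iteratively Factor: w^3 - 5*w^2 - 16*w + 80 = (w + 4)*(w^2 - 9*w + 20) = (w - 4)*(w + 4)*(w - 5)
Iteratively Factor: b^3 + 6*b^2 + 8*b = (b)*(b^2 + 6*b + 8) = b*(b + 4)*(b + 2)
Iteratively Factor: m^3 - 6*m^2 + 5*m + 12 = (m - 3)*(m^2 - 3*m - 4) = (m - 4)*(m - 3)*(m + 1)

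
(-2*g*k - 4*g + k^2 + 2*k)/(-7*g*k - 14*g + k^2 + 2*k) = (2*g - k)/(7*g - k)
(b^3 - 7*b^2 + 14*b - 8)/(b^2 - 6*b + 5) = (b^2 - 6*b + 8)/(b - 5)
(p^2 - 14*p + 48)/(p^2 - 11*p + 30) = (p - 8)/(p - 5)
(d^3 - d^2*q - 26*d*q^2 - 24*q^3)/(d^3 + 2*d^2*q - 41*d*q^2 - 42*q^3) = (d + 4*q)/(d + 7*q)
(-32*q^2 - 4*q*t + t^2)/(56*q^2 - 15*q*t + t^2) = (-4*q - t)/(7*q - t)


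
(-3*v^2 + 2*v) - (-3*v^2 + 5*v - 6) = 6 - 3*v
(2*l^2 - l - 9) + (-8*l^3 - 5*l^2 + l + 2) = -8*l^3 - 3*l^2 - 7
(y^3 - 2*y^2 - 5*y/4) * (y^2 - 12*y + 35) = y^5 - 14*y^4 + 231*y^3/4 - 55*y^2 - 175*y/4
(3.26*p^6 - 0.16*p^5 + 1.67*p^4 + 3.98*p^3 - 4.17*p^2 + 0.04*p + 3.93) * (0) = 0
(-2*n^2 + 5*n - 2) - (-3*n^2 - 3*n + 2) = n^2 + 8*n - 4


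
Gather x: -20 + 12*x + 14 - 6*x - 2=6*x - 8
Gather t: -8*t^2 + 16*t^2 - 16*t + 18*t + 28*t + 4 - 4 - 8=8*t^2 + 30*t - 8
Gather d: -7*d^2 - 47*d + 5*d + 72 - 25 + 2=-7*d^2 - 42*d + 49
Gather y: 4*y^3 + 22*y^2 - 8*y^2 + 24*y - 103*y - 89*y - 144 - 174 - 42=4*y^3 + 14*y^2 - 168*y - 360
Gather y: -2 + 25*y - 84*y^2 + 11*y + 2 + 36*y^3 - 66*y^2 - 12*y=36*y^3 - 150*y^2 + 24*y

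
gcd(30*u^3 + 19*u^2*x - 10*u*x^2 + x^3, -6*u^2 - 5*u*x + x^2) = -6*u^2 - 5*u*x + x^2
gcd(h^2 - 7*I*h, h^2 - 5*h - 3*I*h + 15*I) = 1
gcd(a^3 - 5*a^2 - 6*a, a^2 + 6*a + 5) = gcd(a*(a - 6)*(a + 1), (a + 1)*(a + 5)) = a + 1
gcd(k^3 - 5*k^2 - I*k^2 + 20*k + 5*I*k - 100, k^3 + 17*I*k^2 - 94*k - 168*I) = k + 4*I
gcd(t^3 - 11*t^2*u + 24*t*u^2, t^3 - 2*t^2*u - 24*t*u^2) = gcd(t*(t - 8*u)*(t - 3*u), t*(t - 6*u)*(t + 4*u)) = t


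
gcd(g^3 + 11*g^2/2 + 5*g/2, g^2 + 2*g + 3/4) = g + 1/2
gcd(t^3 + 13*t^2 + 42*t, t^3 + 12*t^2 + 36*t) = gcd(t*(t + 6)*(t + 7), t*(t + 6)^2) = t^2 + 6*t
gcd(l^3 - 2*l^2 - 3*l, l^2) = l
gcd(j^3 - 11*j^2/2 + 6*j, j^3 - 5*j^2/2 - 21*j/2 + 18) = j^2 - 11*j/2 + 6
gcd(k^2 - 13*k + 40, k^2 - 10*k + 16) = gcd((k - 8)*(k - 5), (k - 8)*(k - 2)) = k - 8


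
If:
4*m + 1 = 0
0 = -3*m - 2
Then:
No Solution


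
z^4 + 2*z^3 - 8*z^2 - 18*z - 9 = (z - 3)*(z + 1)^2*(z + 3)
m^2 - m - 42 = (m - 7)*(m + 6)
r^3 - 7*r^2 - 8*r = r*(r - 8)*(r + 1)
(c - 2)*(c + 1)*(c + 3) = c^3 + 2*c^2 - 5*c - 6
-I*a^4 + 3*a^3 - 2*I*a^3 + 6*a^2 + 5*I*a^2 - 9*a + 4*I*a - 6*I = (a + 3)*(a + I)*(a + 2*I)*(-I*a + I)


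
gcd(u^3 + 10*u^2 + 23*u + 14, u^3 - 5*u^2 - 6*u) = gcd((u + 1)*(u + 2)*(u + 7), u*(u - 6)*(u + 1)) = u + 1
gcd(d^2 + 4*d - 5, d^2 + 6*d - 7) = d - 1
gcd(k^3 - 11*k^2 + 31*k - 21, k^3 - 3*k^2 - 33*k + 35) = k^2 - 8*k + 7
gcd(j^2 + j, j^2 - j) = j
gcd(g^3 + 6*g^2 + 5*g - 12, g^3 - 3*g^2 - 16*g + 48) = g + 4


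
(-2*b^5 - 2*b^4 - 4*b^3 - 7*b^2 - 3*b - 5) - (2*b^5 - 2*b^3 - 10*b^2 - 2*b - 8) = -4*b^5 - 2*b^4 - 2*b^3 + 3*b^2 - b + 3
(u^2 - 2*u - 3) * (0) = 0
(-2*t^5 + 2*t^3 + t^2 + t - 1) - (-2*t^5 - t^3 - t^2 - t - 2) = 3*t^3 + 2*t^2 + 2*t + 1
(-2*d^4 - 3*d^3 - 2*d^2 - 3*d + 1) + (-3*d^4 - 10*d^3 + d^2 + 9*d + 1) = -5*d^4 - 13*d^3 - d^2 + 6*d + 2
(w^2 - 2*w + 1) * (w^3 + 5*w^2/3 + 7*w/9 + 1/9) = w^5 - w^4/3 - 14*w^3/9 + 2*w^2/9 + 5*w/9 + 1/9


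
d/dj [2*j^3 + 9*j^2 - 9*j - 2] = 6*j^2 + 18*j - 9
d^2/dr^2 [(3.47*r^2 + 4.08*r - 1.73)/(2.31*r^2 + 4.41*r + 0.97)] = (-27.155898*r^3 - 102.040092*r^2 - 160.594434*r - 87.91379)/(12.326391*r^6 + 70.596603*r^5 + 150.303384*r^4 + 145.055043*r^3 + 63.114408*r^2 + 12.448107*r + 0.912673)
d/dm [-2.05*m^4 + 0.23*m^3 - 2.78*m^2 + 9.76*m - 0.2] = -8.2*m^3 + 0.69*m^2 - 5.56*m + 9.76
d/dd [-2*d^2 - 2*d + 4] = -4*d - 2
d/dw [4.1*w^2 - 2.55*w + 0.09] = 8.2*w - 2.55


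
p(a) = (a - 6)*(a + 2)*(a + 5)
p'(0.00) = -32.00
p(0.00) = -60.00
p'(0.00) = -32.00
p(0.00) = -60.00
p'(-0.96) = -31.16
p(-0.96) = -29.24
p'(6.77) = 119.04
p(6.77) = 79.48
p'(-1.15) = -30.33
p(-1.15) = -23.40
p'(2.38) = -10.25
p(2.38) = -117.01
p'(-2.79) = -14.23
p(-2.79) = 15.35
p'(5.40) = 66.28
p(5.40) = -46.18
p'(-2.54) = -17.73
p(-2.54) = 11.34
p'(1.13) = -25.91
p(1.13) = -93.44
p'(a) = (a - 6)*(a + 2) + (a - 6)*(a + 5) + (a + 2)*(a + 5)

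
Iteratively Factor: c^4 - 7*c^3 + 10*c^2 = (c)*(c^3 - 7*c^2 + 10*c) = c^2*(c^2 - 7*c + 10) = c^2*(c - 5)*(c - 2)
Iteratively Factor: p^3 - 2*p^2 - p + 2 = (p + 1)*(p^2 - 3*p + 2) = (p - 2)*(p + 1)*(p - 1)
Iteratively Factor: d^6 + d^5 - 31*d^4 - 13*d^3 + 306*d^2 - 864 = (d - 3)*(d^5 + 4*d^4 - 19*d^3 - 70*d^2 + 96*d + 288) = (d - 3)^2*(d^4 + 7*d^3 + 2*d^2 - 64*d - 96) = (d - 3)^3*(d^3 + 10*d^2 + 32*d + 32) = (d - 3)^3*(d + 4)*(d^2 + 6*d + 8) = (d - 3)^3*(d + 4)^2*(d + 2)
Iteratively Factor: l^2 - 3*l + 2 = (l - 1)*(l - 2)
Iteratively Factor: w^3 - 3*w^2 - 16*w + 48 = (w - 4)*(w^2 + w - 12) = (w - 4)*(w - 3)*(w + 4)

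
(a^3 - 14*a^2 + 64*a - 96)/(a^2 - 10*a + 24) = a - 4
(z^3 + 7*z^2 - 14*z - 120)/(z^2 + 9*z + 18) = (z^2 + z - 20)/(z + 3)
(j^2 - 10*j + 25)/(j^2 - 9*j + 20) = (j - 5)/(j - 4)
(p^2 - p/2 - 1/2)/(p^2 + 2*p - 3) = (p + 1/2)/(p + 3)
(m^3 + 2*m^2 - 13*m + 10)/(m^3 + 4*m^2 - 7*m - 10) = (m - 1)/(m + 1)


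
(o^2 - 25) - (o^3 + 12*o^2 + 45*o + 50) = -o^3 - 11*o^2 - 45*o - 75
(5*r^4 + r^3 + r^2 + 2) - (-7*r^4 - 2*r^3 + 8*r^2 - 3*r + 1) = 12*r^4 + 3*r^3 - 7*r^2 + 3*r + 1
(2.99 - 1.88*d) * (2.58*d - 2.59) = -4.8504*d^2 + 12.5834*d - 7.7441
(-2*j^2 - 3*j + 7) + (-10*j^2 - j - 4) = -12*j^2 - 4*j + 3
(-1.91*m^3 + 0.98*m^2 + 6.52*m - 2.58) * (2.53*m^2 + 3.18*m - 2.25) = -4.8323*m^5 - 3.5944*m^4 + 23.9095*m^3 + 12.0012*m^2 - 22.8744*m + 5.805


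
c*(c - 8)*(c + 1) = c^3 - 7*c^2 - 8*c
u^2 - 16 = (u - 4)*(u + 4)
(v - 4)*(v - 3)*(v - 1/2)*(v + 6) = v^4 - 3*v^3/2 - 59*v^2/2 + 87*v - 36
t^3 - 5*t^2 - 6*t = t*(t - 6)*(t + 1)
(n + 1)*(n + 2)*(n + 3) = n^3 + 6*n^2 + 11*n + 6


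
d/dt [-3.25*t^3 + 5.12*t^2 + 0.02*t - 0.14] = -9.75*t^2 + 10.24*t + 0.02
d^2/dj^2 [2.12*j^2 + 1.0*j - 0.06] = 4.24000000000000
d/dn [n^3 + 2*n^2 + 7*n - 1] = 3*n^2 + 4*n + 7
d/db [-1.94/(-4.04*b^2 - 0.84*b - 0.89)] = (-15.6752*b - 1.6296)/(4.04*b^2 + 0.84*b + 0.89)^2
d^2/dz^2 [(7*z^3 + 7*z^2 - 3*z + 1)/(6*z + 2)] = (63*z^3 + 63*z^2 + 21*z + 25)/(27*z^3 + 27*z^2 + 9*z + 1)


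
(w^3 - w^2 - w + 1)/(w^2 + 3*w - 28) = (w^3 - w^2 - w + 1)/(w^2 + 3*w - 28)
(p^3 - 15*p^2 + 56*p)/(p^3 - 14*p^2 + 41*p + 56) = p/(p + 1)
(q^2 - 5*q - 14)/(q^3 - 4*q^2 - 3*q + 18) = (q - 7)/(q^2 - 6*q + 9)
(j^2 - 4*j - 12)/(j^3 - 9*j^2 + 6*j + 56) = (j - 6)/(j^2 - 11*j + 28)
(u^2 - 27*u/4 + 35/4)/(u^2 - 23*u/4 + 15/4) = (4*u - 7)/(4*u - 3)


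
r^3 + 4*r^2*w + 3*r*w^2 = r*(r + w)*(r + 3*w)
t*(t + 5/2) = t^2 + 5*t/2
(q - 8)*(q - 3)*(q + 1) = q^3 - 10*q^2 + 13*q + 24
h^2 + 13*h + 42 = (h + 6)*(h + 7)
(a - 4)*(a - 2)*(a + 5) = a^3 - a^2 - 22*a + 40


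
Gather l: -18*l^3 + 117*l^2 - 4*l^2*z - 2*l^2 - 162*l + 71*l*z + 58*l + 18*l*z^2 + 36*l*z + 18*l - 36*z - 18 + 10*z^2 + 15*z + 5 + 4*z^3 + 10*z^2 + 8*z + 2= -18*l^3 + l^2*(115 - 4*z) + l*(18*z^2 + 107*z - 86) + 4*z^3 + 20*z^2 - 13*z - 11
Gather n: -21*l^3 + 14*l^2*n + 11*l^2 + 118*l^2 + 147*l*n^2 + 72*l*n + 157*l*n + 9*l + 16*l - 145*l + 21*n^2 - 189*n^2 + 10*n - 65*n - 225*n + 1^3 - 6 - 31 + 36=-21*l^3 + 129*l^2 - 120*l + n^2*(147*l - 168) + n*(14*l^2 + 229*l - 280)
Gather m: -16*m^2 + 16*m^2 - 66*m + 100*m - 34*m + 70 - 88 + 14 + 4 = 0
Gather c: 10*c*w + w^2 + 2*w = 10*c*w + w^2 + 2*w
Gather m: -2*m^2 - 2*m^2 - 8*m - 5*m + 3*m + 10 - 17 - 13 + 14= -4*m^2 - 10*m - 6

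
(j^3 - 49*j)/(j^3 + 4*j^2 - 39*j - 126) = j*(j - 7)/(j^2 - 3*j - 18)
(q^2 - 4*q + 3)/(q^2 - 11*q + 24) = (q - 1)/(q - 8)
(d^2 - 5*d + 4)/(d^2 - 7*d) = (d^2 - 5*d + 4)/(d*(d - 7))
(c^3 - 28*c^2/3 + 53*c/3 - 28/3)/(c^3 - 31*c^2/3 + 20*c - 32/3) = (c - 7)/(c - 8)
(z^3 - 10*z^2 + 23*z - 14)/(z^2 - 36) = (z^3 - 10*z^2 + 23*z - 14)/(z^2 - 36)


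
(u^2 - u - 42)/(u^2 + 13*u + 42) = (u - 7)/(u + 7)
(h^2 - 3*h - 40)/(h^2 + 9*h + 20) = (h - 8)/(h + 4)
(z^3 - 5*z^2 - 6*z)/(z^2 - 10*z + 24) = z*(z + 1)/(z - 4)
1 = 1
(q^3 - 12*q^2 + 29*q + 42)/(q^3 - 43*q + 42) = (q^2 - 6*q - 7)/(q^2 + 6*q - 7)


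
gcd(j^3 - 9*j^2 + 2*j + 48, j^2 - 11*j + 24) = j^2 - 11*j + 24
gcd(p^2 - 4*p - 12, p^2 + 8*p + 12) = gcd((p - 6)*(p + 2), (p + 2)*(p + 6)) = p + 2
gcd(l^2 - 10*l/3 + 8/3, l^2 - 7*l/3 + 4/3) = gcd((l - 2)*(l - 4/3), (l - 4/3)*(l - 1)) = l - 4/3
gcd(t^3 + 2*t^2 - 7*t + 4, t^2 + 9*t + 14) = 1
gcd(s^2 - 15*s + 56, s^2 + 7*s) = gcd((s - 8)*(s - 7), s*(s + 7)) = 1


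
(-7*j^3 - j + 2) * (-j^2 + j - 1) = 7*j^5 - 7*j^4 + 8*j^3 - 3*j^2 + 3*j - 2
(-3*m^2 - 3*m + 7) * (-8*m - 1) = 24*m^3 + 27*m^2 - 53*m - 7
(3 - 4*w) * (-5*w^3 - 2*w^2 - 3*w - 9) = 20*w^4 - 7*w^3 + 6*w^2 + 27*w - 27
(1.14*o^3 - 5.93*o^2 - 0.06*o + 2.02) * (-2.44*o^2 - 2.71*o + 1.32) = -2.7816*o^5 + 11.3798*o^4 + 17.7215*o^3 - 12.5938*o^2 - 5.5534*o + 2.6664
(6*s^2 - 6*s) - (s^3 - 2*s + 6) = -s^3 + 6*s^2 - 4*s - 6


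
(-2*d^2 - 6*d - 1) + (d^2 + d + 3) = -d^2 - 5*d + 2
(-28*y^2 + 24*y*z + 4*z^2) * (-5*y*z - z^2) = 140*y^3*z - 92*y^2*z^2 - 44*y*z^3 - 4*z^4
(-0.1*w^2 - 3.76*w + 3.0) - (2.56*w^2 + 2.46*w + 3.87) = -2.66*w^2 - 6.22*w - 0.87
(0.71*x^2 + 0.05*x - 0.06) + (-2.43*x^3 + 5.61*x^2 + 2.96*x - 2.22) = -2.43*x^3 + 6.32*x^2 + 3.01*x - 2.28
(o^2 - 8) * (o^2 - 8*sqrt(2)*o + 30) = o^4 - 8*sqrt(2)*o^3 + 22*o^2 + 64*sqrt(2)*o - 240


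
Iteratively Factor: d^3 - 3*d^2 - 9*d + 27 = (d + 3)*(d^2 - 6*d + 9) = (d - 3)*(d + 3)*(d - 3)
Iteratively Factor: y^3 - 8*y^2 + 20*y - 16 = (y - 2)*(y^2 - 6*y + 8) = (y - 4)*(y - 2)*(y - 2)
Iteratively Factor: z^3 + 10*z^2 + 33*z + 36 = (z + 3)*(z^2 + 7*z + 12) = (z + 3)*(z + 4)*(z + 3)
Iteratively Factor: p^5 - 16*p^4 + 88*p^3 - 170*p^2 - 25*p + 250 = (p - 5)*(p^4 - 11*p^3 + 33*p^2 - 5*p - 50) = (p - 5)*(p - 2)*(p^3 - 9*p^2 + 15*p + 25) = (p - 5)^2*(p - 2)*(p^2 - 4*p - 5) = (p - 5)^2*(p - 2)*(p + 1)*(p - 5)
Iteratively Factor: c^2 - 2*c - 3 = (c + 1)*(c - 3)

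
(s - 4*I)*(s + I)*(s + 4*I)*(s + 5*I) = s^4 + 6*I*s^3 + 11*s^2 + 96*I*s - 80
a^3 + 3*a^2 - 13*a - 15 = (a - 3)*(a + 1)*(a + 5)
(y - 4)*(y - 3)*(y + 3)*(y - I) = y^4 - 4*y^3 - I*y^3 - 9*y^2 + 4*I*y^2 + 36*y + 9*I*y - 36*I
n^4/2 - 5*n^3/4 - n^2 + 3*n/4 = n*(n/2 + 1/2)*(n - 3)*(n - 1/2)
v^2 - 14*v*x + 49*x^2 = (v - 7*x)^2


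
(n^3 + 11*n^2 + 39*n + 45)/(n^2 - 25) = (n^2 + 6*n + 9)/(n - 5)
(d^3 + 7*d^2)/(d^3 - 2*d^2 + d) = d*(d + 7)/(d^2 - 2*d + 1)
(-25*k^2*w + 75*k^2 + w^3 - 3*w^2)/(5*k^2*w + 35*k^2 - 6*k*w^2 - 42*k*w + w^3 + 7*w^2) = (5*k*w - 15*k + w^2 - 3*w)/(-k*w - 7*k + w^2 + 7*w)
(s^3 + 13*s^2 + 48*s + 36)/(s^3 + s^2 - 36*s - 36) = (s + 6)/(s - 6)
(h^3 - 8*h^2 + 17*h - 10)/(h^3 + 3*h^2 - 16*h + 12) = (h - 5)/(h + 6)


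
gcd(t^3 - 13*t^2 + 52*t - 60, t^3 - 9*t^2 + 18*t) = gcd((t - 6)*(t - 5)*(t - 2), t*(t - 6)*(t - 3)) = t - 6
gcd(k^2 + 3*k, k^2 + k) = k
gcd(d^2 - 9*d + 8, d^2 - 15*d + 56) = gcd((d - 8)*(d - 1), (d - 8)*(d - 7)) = d - 8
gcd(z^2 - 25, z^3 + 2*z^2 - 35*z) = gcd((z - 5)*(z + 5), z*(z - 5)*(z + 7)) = z - 5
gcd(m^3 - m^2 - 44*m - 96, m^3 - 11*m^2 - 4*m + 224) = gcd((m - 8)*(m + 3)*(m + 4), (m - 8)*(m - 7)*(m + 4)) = m^2 - 4*m - 32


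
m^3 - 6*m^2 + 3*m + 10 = (m - 5)*(m - 2)*(m + 1)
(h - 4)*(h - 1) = h^2 - 5*h + 4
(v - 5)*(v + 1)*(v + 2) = v^3 - 2*v^2 - 13*v - 10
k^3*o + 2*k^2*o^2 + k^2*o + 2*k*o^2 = k*(k + 2*o)*(k*o + o)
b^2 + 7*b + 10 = (b + 2)*(b + 5)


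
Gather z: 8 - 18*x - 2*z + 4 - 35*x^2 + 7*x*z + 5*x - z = -35*x^2 - 13*x + z*(7*x - 3) + 12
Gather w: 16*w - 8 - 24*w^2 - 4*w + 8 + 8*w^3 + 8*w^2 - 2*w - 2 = 8*w^3 - 16*w^2 + 10*w - 2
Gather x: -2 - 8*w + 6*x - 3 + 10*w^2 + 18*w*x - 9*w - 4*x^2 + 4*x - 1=10*w^2 - 17*w - 4*x^2 + x*(18*w + 10) - 6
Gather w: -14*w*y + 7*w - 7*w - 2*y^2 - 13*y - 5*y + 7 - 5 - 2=-14*w*y - 2*y^2 - 18*y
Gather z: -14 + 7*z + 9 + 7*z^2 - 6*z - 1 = 7*z^2 + z - 6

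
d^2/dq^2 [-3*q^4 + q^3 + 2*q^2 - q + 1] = -36*q^2 + 6*q + 4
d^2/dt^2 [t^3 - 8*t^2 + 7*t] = 6*t - 16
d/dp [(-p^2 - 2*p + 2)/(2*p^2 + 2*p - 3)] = 2*(p^2 - p + 1)/(4*p^4 + 8*p^3 - 8*p^2 - 12*p + 9)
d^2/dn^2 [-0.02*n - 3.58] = 0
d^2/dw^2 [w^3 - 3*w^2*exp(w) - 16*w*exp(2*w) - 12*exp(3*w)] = -3*w^2*exp(w) - 64*w*exp(2*w) - 12*w*exp(w) + 6*w - 108*exp(3*w) - 64*exp(2*w) - 6*exp(w)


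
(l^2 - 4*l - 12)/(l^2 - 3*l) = (l^2 - 4*l - 12)/(l*(l - 3))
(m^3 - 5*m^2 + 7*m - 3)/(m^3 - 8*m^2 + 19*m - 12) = (m - 1)/(m - 4)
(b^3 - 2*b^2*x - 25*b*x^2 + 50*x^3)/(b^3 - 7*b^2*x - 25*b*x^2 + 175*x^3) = (-b + 2*x)/(-b + 7*x)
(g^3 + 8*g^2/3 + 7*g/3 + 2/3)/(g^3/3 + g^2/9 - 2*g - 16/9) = 3*(3*g^2 + 5*g + 2)/(3*g^2 - 2*g - 16)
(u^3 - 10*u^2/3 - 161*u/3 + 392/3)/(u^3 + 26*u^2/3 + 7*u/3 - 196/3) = (u - 8)/(u + 4)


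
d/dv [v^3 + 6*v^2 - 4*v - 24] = 3*v^2 + 12*v - 4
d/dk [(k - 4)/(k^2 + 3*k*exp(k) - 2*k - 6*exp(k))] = (k^2 + 3*k*exp(k) - 2*k - (k - 4)*(3*k*exp(k) + 2*k - 3*exp(k) - 2) - 6*exp(k))/(k^2 + 3*k*exp(k) - 2*k - 6*exp(k))^2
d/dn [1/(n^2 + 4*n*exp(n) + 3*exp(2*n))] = 2*(-2*n*exp(n) - n - 3*exp(2*n) - 2*exp(n))/(n^2 + 4*n*exp(n) + 3*exp(2*n))^2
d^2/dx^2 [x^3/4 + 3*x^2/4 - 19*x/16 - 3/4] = 3*x/2 + 3/2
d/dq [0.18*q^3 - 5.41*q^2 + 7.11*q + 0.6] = 0.54*q^2 - 10.82*q + 7.11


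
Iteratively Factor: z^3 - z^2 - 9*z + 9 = (z + 3)*(z^2 - 4*z + 3) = (z - 1)*(z + 3)*(z - 3)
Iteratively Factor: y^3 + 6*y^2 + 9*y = (y + 3)*(y^2 + 3*y) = y*(y + 3)*(y + 3)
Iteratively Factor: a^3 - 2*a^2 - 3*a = (a - 3)*(a^2 + a) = a*(a - 3)*(a + 1)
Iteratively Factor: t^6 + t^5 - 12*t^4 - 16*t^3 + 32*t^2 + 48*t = (t)*(t^5 + t^4 - 12*t^3 - 16*t^2 + 32*t + 48) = t*(t + 2)*(t^4 - t^3 - 10*t^2 + 4*t + 24) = t*(t + 2)^2*(t^3 - 3*t^2 - 4*t + 12) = t*(t + 2)^3*(t^2 - 5*t + 6) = t*(t - 2)*(t + 2)^3*(t - 3)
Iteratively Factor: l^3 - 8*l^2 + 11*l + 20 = (l - 5)*(l^2 - 3*l - 4) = (l - 5)*(l - 4)*(l + 1)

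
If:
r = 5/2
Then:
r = 5/2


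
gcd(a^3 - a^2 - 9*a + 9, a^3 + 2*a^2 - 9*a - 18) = a^2 - 9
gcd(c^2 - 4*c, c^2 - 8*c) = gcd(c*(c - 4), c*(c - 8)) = c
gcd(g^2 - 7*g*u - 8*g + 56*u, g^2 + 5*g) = 1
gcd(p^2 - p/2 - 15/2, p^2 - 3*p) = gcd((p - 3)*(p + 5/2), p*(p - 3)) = p - 3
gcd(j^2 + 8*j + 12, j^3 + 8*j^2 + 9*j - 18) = j + 6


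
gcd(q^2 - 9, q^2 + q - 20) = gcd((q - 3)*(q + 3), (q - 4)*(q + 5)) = 1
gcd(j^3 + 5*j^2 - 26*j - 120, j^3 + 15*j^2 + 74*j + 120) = j^2 + 10*j + 24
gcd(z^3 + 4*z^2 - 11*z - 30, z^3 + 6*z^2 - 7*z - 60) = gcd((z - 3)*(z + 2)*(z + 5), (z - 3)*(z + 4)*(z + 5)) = z^2 + 2*z - 15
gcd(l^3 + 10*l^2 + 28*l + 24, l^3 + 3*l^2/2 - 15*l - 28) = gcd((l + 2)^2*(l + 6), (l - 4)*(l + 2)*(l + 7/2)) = l + 2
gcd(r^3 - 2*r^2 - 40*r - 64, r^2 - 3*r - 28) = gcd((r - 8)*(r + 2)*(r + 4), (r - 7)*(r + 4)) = r + 4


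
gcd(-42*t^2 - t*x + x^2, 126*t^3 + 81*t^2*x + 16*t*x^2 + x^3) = 6*t + x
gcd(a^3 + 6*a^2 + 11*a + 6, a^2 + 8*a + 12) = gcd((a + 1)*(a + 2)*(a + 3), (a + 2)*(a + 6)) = a + 2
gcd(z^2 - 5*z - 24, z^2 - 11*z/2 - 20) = z - 8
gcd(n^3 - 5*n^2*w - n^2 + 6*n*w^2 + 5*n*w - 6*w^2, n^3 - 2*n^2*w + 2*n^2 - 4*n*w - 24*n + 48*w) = -n + 2*w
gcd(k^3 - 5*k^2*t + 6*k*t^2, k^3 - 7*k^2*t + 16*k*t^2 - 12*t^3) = k^2 - 5*k*t + 6*t^2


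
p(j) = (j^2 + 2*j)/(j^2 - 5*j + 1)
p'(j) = (5 - 2*j)*(j^2 + 2*j)/(j^2 - 5*j + 1)^2 + (2*j + 2)/(j^2 - 5*j + 1) = (-7*j^2 + 2*j + 2)/(j^4 - 10*j^3 + 27*j^2 - 10*j + 1)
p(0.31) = -1.58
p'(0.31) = 9.45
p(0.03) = 0.07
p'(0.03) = 2.84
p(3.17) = -3.41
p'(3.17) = -2.69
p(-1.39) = -0.09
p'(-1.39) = -0.15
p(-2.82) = 0.10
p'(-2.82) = -0.11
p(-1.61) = -0.05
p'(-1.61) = -0.14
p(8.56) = 2.87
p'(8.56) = -0.50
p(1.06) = -1.02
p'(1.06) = -0.37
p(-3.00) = 0.12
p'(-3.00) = -0.11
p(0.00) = 0.00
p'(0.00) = 2.00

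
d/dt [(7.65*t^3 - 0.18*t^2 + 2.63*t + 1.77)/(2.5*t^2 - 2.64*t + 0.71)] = (19.125*t^4 - 40.392*t^3 + 10.1947*t^2 - 9.1056*t + 6.5401)/(6.25*t^4 - 13.2*t^3 + 10.5196*t^2 - 3.7488*t + 0.5041)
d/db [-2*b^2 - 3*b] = -4*b - 3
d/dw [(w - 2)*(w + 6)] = 2*w + 4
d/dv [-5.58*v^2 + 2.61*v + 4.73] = 2.61 - 11.16*v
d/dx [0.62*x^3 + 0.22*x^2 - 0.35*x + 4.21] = 1.86*x^2 + 0.44*x - 0.35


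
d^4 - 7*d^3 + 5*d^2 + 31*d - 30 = (d - 5)*(d - 3)*(d - 1)*(d + 2)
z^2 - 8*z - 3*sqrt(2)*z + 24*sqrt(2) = (z - 8)*(z - 3*sqrt(2))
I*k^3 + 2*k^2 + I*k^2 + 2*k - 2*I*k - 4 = (k + 2)*(k - 2*I)*(I*k - I)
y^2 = y^2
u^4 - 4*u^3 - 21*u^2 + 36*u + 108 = (u - 6)*(u - 3)*(u + 2)*(u + 3)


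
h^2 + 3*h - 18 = (h - 3)*(h + 6)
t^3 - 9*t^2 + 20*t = t*(t - 5)*(t - 4)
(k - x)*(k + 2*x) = k^2 + k*x - 2*x^2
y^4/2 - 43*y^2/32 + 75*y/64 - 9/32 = (y/2 + 1)*(y - 3/4)^2*(y - 1/2)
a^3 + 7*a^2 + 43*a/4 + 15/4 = (a + 1/2)*(a + 3/2)*(a + 5)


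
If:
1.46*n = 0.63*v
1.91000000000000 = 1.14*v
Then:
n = 0.72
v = 1.68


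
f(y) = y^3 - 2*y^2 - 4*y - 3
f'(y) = 3*y^2 - 4*y - 4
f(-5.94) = -259.39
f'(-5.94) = 125.61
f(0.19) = -3.83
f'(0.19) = -4.65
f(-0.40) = -1.78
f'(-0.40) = -1.92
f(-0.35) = -1.89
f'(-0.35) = -2.23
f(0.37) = -4.70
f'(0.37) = -5.07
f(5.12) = 58.31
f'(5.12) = 54.16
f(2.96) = -6.43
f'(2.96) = 10.44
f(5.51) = 81.52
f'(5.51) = 65.04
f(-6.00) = -267.00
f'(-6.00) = 128.00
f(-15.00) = -3768.00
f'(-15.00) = 731.00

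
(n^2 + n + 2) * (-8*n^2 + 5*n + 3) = -8*n^4 - 3*n^3 - 8*n^2 + 13*n + 6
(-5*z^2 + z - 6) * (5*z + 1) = -25*z^3 - 29*z - 6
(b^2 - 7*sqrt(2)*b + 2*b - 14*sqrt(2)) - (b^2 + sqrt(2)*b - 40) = -8*sqrt(2)*b + 2*b - 14*sqrt(2) + 40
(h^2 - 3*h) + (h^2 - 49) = 2*h^2 - 3*h - 49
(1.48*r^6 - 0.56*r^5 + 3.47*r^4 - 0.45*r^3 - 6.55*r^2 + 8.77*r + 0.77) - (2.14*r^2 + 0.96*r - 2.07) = 1.48*r^6 - 0.56*r^5 + 3.47*r^4 - 0.45*r^3 - 8.69*r^2 + 7.81*r + 2.84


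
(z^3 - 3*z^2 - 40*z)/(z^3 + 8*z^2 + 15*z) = (z - 8)/(z + 3)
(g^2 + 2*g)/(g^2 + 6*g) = (g + 2)/(g + 6)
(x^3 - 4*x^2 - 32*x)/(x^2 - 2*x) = (x^2 - 4*x - 32)/(x - 2)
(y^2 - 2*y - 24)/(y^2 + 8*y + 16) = (y - 6)/(y + 4)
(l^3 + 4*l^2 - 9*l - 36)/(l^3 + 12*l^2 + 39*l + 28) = (l^2 - 9)/(l^2 + 8*l + 7)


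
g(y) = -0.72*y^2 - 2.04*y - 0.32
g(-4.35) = -5.07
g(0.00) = -0.32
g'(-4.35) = 4.22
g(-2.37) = 0.47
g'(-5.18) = 5.42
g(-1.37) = 1.12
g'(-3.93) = 3.62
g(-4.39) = -5.24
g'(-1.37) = -0.07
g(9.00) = -77.00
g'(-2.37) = 1.37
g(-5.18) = -9.07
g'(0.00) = -2.04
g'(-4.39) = 4.28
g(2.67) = -10.90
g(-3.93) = -3.42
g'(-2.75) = 1.92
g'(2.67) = -5.88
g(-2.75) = -0.15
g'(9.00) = -15.00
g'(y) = -1.44*y - 2.04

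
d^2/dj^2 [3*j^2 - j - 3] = 6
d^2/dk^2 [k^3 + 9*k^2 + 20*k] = 6*k + 18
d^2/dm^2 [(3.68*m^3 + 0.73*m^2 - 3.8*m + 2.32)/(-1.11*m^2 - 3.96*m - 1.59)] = (2.8421709430404e-14*m^4 - 86.645376*m^3 - 148.445082*m^2 - 157.24692*m - 116.117154)/(1.367631*m^6 + 14.637348*m^5 + 58.096845*m^4 + 104.03316*m^3 + 83.219805*m^2 + 30.033828*m + 4.019679)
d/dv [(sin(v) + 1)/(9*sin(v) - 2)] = -11*cos(v)/(9*sin(v) - 2)^2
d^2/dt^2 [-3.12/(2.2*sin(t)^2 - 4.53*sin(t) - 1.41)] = (-60.4032*sin(t)^4 + 93.28176*sin(t)^3 - 12.133368*sin(t)^2 - 166.635144*sin(t) + 147.406896)/(-2.2*sin(t)^2 + 4.53*sin(t) + 1.41)^3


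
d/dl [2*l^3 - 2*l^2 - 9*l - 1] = 6*l^2 - 4*l - 9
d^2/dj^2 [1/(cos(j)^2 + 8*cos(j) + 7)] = 2*(-2*sin(j)^4 + 19*sin(j)^2 + 43*cos(j) - 3*cos(3*j) + 40)/((cos(j) + 1)^3*(cos(j) + 7)^3)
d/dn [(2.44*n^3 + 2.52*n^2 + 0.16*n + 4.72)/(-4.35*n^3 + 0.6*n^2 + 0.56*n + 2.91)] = (-3.5527136788005e-15*n^5 + 12.426*n^4 + 4.1248*n^3 + 84.2124*n^2 + 9.0024*n - 2.1776)/(18.9225*n^6 - 5.22*n^5 - 4.512*n^4 - 24.645*n^3 + 3.8056*n^2 + 3.2592*n + 8.4681)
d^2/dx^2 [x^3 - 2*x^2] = 6*x - 4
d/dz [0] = 0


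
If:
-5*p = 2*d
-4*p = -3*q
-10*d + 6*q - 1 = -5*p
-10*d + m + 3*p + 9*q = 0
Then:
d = -5/76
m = -20/19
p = 1/38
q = 2/57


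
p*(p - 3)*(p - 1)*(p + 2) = p^4 - 2*p^3 - 5*p^2 + 6*p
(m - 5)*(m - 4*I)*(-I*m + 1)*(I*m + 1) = m^4 - 5*m^3 - 4*I*m^3 + m^2 + 20*I*m^2 - 5*m - 4*I*m + 20*I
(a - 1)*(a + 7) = a^2 + 6*a - 7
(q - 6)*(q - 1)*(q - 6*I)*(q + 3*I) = q^4 - 7*q^3 - 3*I*q^3 + 24*q^2 + 21*I*q^2 - 126*q - 18*I*q + 108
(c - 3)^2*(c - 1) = c^3 - 7*c^2 + 15*c - 9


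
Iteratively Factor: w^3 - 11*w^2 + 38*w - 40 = (w - 2)*(w^2 - 9*w + 20) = (w - 5)*(w - 2)*(w - 4)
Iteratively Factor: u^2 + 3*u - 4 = (u - 1)*(u + 4)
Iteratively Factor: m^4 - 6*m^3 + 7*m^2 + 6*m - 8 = (m - 4)*(m^3 - 2*m^2 - m + 2) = (m - 4)*(m - 2)*(m^2 - 1) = (m - 4)*(m - 2)*(m + 1)*(m - 1)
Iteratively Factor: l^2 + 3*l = (l)*(l + 3)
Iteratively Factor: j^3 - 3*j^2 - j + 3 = (j + 1)*(j^2 - 4*j + 3) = (j - 3)*(j + 1)*(j - 1)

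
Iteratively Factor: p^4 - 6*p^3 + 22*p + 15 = (p + 1)*(p^3 - 7*p^2 + 7*p + 15) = (p - 3)*(p + 1)*(p^2 - 4*p - 5) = (p - 5)*(p - 3)*(p + 1)*(p + 1)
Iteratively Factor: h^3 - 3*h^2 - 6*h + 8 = (h + 2)*(h^2 - 5*h + 4) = (h - 1)*(h + 2)*(h - 4)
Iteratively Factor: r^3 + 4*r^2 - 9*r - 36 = (r + 4)*(r^2 - 9) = (r + 3)*(r + 4)*(r - 3)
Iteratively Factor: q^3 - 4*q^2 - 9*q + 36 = (q - 3)*(q^2 - q - 12) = (q - 3)*(q + 3)*(q - 4)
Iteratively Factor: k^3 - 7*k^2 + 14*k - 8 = (k - 1)*(k^2 - 6*k + 8) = (k - 2)*(k - 1)*(k - 4)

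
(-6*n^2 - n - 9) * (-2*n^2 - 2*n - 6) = 12*n^4 + 14*n^3 + 56*n^2 + 24*n + 54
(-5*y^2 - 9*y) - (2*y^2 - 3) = -7*y^2 - 9*y + 3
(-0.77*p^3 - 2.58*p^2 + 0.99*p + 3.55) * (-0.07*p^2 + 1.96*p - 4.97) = 0.0539*p^5 - 1.3286*p^4 - 1.2992*p^3 + 14.5145*p^2 + 2.0377*p - 17.6435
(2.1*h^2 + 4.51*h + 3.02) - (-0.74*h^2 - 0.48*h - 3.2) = 2.84*h^2 + 4.99*h + 6.22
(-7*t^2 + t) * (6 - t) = 7*t^3 - 43*t^2 + 6*t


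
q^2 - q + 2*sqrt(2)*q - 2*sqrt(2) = (q - 1)*(q + 2*sqrt(2))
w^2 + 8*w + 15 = (w + 3)*(w + 5)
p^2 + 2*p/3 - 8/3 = (p - 4/3)*(p + 2)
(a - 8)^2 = a^2 - 16*a + 64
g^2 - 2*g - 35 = (g - 7)*(g + 5)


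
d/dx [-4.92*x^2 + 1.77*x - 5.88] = 1.77 - 9.84*x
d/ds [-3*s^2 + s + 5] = 1 - 6*s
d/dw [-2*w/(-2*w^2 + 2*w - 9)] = 2*(9 - 2*w^2)/(4*w^4 - 8*w^3 + 40*w^2 - 36*w + 81)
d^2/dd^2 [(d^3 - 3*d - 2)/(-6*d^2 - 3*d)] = 2*(11*d^3 + 24*d^2 + 12*d + 2)/(3*d^3*(8*d^3 + 12*d^2 + 6*d + 1))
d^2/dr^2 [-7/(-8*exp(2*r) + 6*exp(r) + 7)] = 14*((3 - 16*exp(r))*(-8*exp(2*r) + 6*exp(r) + 7) - 4*(8*exp(r) - 3)^2*exp(r))*exp(r)/(-8*exp(2*r) + 6*exp(r) + 7)^3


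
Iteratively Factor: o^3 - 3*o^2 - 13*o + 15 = (o + 3)*(o^2 - 6*o + 5) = (o - 5)*(o + 3)*(o - 1)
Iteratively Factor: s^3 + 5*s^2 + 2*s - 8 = (s - 1)*(s^2 + 6*s + 8) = (s - 1)*(s + 2)*(s + 4)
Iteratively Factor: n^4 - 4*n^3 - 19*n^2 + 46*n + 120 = (n + 3)*(n^3 - 7*n^2 + 2*n + 40) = (n - 5)*(n + 3)*(n^2 - 2*n - 8) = (n - 5)*(n - 4)*(n + 3)*(n + 2)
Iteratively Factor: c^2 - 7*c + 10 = (c - 5)*(c - 2)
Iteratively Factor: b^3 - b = (b - 1)*(b^2 + b) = (b - 1)*(b + 1)*(b)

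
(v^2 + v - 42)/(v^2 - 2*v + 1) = (v^2 + v - 42)/(v^2 - 2*v + 1)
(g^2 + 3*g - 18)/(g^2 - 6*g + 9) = (g + 6)/(g - 3)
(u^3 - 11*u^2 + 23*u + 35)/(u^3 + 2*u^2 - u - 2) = (u^2 - 12*u + 35)/(u^2 + u - 2)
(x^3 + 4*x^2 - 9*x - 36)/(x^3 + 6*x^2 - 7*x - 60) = (x + 3)/(x + 5)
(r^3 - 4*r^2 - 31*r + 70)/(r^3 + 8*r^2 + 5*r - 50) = (r - 7)/(r + 5)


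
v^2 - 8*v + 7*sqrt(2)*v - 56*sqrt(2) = (v - 8)*(v + 7*sqrt(2))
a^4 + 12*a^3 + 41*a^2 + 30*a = a*(a + 1)*(a + 5)*(a + 6)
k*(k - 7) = k^2 - 7*k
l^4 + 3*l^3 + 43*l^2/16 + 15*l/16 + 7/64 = (l + 1/4)*(l + 1/2)^2*(l + 7/4)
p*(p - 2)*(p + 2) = p^3 - 4*p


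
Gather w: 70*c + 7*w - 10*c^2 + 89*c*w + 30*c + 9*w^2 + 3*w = -10*c^2 + 100*c + 9*w^2 + w*(89*c + 10)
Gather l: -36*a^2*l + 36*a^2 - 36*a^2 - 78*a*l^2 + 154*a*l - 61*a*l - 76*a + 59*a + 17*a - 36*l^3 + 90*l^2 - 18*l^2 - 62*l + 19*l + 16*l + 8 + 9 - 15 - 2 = -36*l^3 + l^2*(72 - 78*a) + l*(-36*a^2 + 93*a - 27)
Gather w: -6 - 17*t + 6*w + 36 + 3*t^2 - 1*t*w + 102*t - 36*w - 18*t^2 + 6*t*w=-15*t^2 + 85*t + w*(5*t - 30) + 30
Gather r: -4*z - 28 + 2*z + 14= -2*z - 14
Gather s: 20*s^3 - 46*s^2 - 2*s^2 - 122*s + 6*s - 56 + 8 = 20*s^3 - 48*s^2 - 116*s - 48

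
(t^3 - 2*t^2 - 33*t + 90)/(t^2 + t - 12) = (t^2 + t - 30)/(t + 4)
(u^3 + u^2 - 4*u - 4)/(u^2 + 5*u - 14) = (u^2 + 3*u + 2)/(u + 7)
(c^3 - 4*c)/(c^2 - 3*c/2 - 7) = 2*c*(c - 2)/(2*c - 7)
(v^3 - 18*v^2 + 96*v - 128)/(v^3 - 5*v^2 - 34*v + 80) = (v - 8)/(v + 5)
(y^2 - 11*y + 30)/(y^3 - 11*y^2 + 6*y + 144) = (y - 5)/(y^2 - 5*y - 24)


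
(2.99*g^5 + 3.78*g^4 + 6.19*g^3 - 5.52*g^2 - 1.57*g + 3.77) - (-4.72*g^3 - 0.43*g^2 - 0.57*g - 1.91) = 2.99*g^5 + 3.78*g^4 + 10.91*g^3 - 5.09*g^2 - 1.0*g + 5.68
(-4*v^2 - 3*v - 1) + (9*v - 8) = -4*v^2 + 6*v - 9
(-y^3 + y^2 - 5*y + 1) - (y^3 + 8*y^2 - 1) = -2*y^3 - 7*y^2 - 5*y + 2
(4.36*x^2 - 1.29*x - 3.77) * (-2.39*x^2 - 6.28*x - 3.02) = -10.4204*x^4 - 24.2977*x^3 + 3.9443*x^2 + 27.5714*x + 11.3854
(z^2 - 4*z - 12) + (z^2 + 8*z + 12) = 2*z^2 + 4*z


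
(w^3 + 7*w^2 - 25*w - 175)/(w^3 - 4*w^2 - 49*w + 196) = (w^2 - 25)/(w^2 - 11*w + 28)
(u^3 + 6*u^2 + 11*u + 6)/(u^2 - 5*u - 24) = (u^2 + 3*u + 2)/(u - 8)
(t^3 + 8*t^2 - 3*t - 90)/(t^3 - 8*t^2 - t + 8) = (t^3 + 8*t^2 - 3*t - 90)/(t^3 - 8*t^2 - t + 8)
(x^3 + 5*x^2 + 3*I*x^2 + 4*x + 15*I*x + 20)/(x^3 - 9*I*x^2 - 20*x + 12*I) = (x^2 + x*(5 + 4*I) + 20*I)/(x^2 - 8*I*x - 12)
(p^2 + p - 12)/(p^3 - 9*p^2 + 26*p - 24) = (p + 4)/(p^2 - 6*p + 8)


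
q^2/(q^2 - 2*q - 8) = q^2/(q^2 - 2*q - 8)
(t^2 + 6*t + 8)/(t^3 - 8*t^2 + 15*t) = (t^2 + 6*t + 8)/(t*(t^2 - 8*t + 15))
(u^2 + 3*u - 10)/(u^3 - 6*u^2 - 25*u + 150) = (u - 2)/(u^2 - 11*u + 30)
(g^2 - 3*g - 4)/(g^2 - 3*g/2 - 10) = 2*(g + 1)/(2*g + 5)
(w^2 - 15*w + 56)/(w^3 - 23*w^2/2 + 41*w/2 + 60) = 2*(w - 7)/(2*w^2 - 7*w - 15)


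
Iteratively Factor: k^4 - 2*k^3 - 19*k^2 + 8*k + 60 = (k + 2)*(k^3 - 4*k^2 - 11*k + 30) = (k - 2)*(k + 2)*(k^2 - 2*k - 15) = (k - 5)*(k - 2)*(k + 2)*(k + 3)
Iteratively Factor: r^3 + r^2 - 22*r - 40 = (r - 5)*(r^2 + 6*r + 8) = (r - 5)*(r + 4)*(r + 2)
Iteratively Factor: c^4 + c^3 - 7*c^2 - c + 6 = (c + 1)*(c^3 - 7*c + 6) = (c - 1)*(c + 1)*(c^2 + c - 6) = (c - 1)*(c + 1)*(c + 3)*(c - 2)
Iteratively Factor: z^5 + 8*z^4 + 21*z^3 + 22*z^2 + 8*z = (z + 1)*(z^4 + 7*z^3 + 14*z^2 + 8*z) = (z + 1)*(z + 2)*(z^3 + 5*z^2 + 4*z) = z*(z + 1)*(z + 2)*(z^2 + 5*z + 4) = z*(z + 1)^2*(z + 2)*(z + 4)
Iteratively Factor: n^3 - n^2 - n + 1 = (n - 1)*(n^2 - 1) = (n - 1)^2*(n + 1)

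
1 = 1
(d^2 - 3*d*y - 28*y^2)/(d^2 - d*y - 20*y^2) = (-d + 7*y)/(-d + 5*y)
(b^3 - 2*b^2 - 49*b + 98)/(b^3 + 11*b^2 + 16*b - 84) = (b - 7)/(b + 6)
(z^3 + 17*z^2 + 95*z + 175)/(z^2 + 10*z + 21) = (z^2 + 10*z + 25)/(z + 3)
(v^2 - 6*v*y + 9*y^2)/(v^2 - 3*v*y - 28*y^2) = (-v^2 + 6*v*y - 9*y^2)/(-v^2 + 3*v*y + 28*y^2)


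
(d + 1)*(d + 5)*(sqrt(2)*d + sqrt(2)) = sqrt(2)*d^3 + 7*sqrt(2)*d^2 + 11*sqrt(2)*d + 5*sqrt(2)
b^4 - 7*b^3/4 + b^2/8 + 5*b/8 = b*(b - 5/4)*(b - 1)*(b + 1/2)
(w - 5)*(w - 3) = w^2 - 8*w + 15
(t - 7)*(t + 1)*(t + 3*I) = t^3 - 6*t^2 + 3*I*t^2 - 7*t - 18*I*t - 21*I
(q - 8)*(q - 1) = q^2 - 9*q + 8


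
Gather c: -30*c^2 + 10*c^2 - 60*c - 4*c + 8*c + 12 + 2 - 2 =-20*c^2 - 56*c + 12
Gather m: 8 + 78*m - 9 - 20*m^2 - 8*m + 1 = -20*m^2 + 70*m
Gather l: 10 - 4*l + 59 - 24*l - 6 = 63 - 28*l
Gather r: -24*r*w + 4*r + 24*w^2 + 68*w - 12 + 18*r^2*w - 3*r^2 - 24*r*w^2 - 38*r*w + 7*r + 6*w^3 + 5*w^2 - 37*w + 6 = r^2*(18*w - 3) + r*(-24*w^2 - 62*w + 11) + 6*w^3 + 29*w^2 + 31*w - 6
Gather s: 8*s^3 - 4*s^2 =8*s^3 - 4*s^2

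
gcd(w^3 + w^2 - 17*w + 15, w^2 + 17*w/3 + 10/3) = w + 5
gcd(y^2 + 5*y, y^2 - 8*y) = y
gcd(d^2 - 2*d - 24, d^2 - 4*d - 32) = d + 4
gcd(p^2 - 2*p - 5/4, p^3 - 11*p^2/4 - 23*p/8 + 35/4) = p - 5/2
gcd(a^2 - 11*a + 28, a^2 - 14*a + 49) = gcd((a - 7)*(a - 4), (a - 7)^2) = a - 7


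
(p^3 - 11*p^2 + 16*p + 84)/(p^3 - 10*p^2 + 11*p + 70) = (p - 6)/(p - 5)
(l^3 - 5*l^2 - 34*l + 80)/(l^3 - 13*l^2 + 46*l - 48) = (l + 5)/(l - 3)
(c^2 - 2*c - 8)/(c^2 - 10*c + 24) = (c + 2)/(c - 6)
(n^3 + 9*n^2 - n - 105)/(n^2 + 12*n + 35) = n - 3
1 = 1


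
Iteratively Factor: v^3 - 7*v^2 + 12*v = (v)*(v^2 - 7*v + 12) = v*(v - 4)*(v - 3)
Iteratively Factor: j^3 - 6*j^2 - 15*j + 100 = (j - 5)*(j^2 - j - 20) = (j - 5)*(j + 4)*(j - 5)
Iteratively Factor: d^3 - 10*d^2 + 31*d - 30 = (d - 5)*(d^2 - 5*d + 6) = (d - 5)*(d - 2)*(d - 3)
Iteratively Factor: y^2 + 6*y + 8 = (y + 4)*(y + 2)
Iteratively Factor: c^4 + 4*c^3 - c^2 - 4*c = (c + 4)*(c^3 - c) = (c - 1)*(c + 4)*(c^2 + c) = (c - 1)*(c + 1)*(c + 4)*(c)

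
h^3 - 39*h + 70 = (h - 5)*(h - 2)*(h + 7)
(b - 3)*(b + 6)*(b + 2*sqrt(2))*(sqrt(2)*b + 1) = sqrt(2)*b^4 + 3*sqrt(2)*b^3 + 5*b^3 - 16*sqrt(2)*b^2 + 15*b^2 - 90*b + 6*sqrt(2)*b - 36*sqrt(2)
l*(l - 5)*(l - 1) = l^3 - 6*l^2 + 5*l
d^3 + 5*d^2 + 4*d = d*(d + 1)*(d + 4)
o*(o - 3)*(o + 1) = o^3 - 2*o^2 - 3*o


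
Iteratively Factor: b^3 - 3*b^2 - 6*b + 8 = (b - 4)*(b^2 + b - 2) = (b - 4)*(b + 2)*(b - 1)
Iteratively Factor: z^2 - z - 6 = (z + 2)*(z - 3)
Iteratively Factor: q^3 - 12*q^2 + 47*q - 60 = (q - 3)*(q^2 - 9*q + 20) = (q - 4)*(q - 3)*(q - 5)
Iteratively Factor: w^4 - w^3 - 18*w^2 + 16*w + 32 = (w + 1)*(w^3 - 2*w^2 - 16*w + 32) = (w + 1)*(w + 4)*(w^2 - 6*w + 8) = (w - 4)*(w + 1)*(w + 4)*(w - 2)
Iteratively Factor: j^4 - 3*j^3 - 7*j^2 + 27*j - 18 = (j - 2)*(j^3 - j^2 - 9*j + 9) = (j - 3)*(j - 2)*(j^2 + 2*j - 3) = (j - 3)*(j - 2)*(j + 3)*(j - 1)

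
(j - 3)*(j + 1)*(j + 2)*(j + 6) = j^4 + 6*j^3 - 7*j^2 - 48*j - 36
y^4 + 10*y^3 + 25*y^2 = y^2*(y + 5)^2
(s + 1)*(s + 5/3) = s^2 + 8*s/3 + 5/3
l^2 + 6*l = l*(l + 6)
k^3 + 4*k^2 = k^2*(k + 4)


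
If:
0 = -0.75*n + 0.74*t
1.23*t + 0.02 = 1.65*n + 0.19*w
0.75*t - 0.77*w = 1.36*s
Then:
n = 0.0495812395309883 - 0.471021775544389*w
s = 0.0277120898610701 - 0.829441324268401*w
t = 0.050251256281407 - 0.477386934673367*w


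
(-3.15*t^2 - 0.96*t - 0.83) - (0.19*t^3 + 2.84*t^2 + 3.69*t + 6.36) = -0.19*t^3 - 5.99*t^2 - 4.65*t - 7.19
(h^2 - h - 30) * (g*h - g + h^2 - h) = g*h^3 - 2*g*h^2 - 29*g*h + 30*g + h^4 - 2*h^3 - 29*h^2 + 30*h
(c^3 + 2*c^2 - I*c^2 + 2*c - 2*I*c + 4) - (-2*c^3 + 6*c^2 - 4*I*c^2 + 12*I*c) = 3*c^3 - 4*c^2 + 3*I*c^2 + 2*c - 14*I*c + 4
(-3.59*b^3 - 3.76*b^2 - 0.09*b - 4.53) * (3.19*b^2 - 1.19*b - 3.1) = -11.4521*b^5 - 7.7223*b^4 + 15.3163*b^3 - 2.6876*b^2 + 5.6697*b + 14.043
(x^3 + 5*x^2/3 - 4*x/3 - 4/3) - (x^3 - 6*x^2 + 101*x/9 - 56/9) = 23*x^2/3 - 113*x/9 + 44/9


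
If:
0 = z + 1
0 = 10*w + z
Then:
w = 1/10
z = -1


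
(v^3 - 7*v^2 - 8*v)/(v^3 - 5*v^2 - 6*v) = (v - 8)/(v - 6)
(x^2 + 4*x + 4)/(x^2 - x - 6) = (x + 2)/(x - 3)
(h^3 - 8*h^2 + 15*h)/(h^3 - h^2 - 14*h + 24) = h*(h - 5)/(h^2 + 2*h - 8)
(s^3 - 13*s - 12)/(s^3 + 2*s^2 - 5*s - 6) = (s - 4)/(s - 2)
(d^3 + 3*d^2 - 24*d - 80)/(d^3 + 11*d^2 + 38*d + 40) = (d^2 - d - 20)/(d^2 + 7*d + 10)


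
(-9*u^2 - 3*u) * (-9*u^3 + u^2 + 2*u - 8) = 81*u^5 + 18*u^4 - 21*u^3 + 66*u^2 + 24*u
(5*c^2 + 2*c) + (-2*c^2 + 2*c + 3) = 3*c^2 + 4*c + 3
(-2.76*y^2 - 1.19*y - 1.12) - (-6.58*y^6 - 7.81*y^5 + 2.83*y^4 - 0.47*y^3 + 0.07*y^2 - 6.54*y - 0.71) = 6.58*y^6 + 7.81*y^5 - 2.83*y^4 + 0.47*y^3 - 2.83*y^2 + 5.35*y - 0.41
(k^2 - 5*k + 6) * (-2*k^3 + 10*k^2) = -2*k^5 + 20*k^4 - 62*k^3 + 60*k^2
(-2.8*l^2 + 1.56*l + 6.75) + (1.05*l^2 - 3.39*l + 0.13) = -1.75*l^2 - 1.83*l + 6.88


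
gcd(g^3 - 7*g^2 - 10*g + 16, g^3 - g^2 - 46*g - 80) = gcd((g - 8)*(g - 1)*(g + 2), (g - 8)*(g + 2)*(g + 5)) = g^2 - 6*g - 16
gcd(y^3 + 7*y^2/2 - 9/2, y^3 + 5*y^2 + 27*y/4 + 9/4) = y^2 + 9*y/2 + 9/2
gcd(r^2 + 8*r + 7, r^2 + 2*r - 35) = r + 7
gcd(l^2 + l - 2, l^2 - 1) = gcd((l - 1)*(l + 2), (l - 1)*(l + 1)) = l - 1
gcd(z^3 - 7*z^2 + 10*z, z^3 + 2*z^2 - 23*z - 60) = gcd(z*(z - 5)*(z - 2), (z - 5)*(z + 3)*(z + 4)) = z - 5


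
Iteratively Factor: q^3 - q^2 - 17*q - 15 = (q - 5)*(q^2 + 4*q + 3) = (q - 5)*(q + 3)*(q + 1)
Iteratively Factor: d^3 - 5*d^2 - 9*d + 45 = (d - 3)*(d^2 - 2*d - 15) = (d - 5)*(d - 3)*(d + 3)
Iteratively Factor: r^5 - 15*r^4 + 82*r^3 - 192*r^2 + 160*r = (r)*(r^4 - 15*r^3 + 82*r^2 - 192*r + 160) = r*(r - 5)*(r^3 - 10*r^2 + 32*r - 32) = r*(r - 5)*(r - 2)*(r^2 - 8*r + 16) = r*(r - 5)*(r - 4)*(r - 2)*(r - 4)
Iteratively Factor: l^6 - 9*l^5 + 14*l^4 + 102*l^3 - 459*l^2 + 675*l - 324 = (l - 1)*(l^5 - 8*l^4 + 6*l^3 + 108*l^2 - 351*l + 324) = (l - 1)*(l + 4)*(l^4 - 12*l^3 + 54*l^2 - 108*l + 81) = (l - 3)*(l - 1)*(l + 4)*(l^3 - 9*l^2 + 27*l - 27) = (l - 3)^2*(l - 1)*(l + 4)*(l^2 - 6*l + 9) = (l - 3)^3*(l - 1)*(l + 4)*(l - 3)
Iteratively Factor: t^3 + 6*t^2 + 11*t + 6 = (t + 2)*(t^2 + 4*t + 3) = (t + 2)*(t + 3)*(t + 1)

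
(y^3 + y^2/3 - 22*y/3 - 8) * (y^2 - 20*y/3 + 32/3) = y^5 - 19*y^4/3 + 10*y^3/9 + 400*y^2/9 - 224*y/9 - 256/3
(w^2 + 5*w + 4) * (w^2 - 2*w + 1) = w^4 + 3*w^3 - 5*w^2 - 3*w + 4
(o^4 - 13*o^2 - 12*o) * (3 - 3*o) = -3*o^5 + 3*o^4 + 39*o^3 - 3*o^2 - 36*o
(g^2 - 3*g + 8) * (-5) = -5*g^2 + 15*g - 40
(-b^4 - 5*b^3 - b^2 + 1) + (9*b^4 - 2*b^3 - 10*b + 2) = 8*b^4 - 7*b^3 - b^2 - 10*b + 3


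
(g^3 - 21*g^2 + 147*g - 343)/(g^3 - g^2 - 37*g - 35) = (g^2 - 14*g + 49)/(g^2 + 6*g + 5)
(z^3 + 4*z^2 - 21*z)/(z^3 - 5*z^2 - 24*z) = (-z^2 - 4*z + 21)/(-z^2 + 5*z + 24)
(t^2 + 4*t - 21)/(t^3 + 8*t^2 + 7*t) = (t - 3)/(t*(t + 1))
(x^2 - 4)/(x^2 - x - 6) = (x - 2)/(x - 3)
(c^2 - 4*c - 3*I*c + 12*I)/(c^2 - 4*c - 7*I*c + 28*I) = (c - 3*I)/(c - 7*I)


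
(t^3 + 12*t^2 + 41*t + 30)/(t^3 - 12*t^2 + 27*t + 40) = (t^2 + 11*t + 30)/(t^2 - 13*t + 40)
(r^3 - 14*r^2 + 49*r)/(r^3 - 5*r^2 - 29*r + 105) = r*(r - 7)/(r^2 + 2*r - 15)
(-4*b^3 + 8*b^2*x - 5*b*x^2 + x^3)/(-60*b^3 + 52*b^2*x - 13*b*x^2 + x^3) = (2*b^2 - 3*b*x + x^2)/(30*b^2 - 11*b*x + x^2)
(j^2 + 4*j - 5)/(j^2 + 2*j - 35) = (j^2 + 4*j - 5)/(j^2 + 2*j - 35)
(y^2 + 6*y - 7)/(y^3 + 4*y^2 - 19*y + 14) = 1/(y - 2)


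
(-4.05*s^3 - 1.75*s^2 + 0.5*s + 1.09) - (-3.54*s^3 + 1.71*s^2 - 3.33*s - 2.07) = -0.51*s^3 - 3.46*s^2 + 3.83*s + 3.16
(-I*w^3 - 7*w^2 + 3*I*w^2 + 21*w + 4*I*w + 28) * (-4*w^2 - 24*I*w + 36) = 4*I*w^5 + 4*w^4 - 12*I*w^4 - 12*w^3 + 116*I*w^3 - 268*w^2 - 396*I*w^2 + 756*w - 528*I*w + 1008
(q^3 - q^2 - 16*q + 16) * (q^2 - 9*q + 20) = q^5 - 10*q^4 + 13*q^3 + 140*q^2 - 464*q + 320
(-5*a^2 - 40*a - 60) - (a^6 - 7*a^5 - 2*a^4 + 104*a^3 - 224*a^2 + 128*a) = -a^6 + 7*a^5 + 2*a^4 - 104*a^3 + 219*a^2 - 168*a - 60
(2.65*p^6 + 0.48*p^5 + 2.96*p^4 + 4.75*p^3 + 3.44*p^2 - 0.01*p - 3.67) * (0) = 0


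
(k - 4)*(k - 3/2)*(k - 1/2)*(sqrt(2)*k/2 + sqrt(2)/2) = sqrt(2)*k^4/2 - 5*sqrt(2)*k^3/2 + 11*sqrt(2)*k^2/8 + 23*sqrt(2)*k/8 - 3*sqrt(2)/2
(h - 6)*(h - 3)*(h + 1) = h^3 - 8*h^2 + 9*h + 18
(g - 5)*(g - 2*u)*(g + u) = g^3 - g^2*u - 5*g^2 - 2*g*u^2 + 5*g*u + 10*u^2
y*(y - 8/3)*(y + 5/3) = y^3 - y^2 - 40*y/9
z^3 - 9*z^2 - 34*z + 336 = (z - 8)*(z - 7)*(z + 6)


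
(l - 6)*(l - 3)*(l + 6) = l^3 - 3*l^2 - 36*l + 108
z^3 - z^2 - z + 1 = (z - 1)^2*(z + 1)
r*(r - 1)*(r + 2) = r^3 + r^2 - 2*r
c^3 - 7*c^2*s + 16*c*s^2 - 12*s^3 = (c - 3*s)*(c - 2*s)^2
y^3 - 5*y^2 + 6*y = y*(y - 3)*(y - 2)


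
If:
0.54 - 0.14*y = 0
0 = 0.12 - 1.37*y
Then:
No Solution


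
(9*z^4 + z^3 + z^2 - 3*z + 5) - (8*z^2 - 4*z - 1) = 9*z^4 + z^3 - 7*z^2 + z + 6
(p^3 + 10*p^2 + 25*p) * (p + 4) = p^4 + 14*p^3 + 65*p^2 + 100*p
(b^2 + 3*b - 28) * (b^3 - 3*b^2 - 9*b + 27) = b^5 - 46*b^3 + 84*b^2 + 333*b - 756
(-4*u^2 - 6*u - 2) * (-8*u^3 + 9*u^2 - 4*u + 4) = 32*u^5 + 12*u^4 - 22*u^3 - 10*u^2 - 16*u - 8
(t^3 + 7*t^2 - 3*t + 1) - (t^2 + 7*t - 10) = t^3 + 6*t^2 - 10*t + 11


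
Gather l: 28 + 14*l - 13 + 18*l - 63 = 32*l - 48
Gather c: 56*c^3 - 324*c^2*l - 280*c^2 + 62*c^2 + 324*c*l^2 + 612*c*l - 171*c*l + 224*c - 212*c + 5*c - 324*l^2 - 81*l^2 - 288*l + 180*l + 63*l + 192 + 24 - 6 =56*c^3 + c^2*(-324*l - 218) + c*(324*l^2 + 441*l + 17) - 405*l^2 - 45*l + 210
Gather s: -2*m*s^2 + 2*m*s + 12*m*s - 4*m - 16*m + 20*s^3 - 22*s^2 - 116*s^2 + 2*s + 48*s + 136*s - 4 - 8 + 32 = -20*m + 20*s^3 + s^2*(-2*m - 138) + s*(14*m + 186) + 20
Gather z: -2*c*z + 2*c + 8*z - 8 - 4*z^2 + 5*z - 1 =2*c - 4*z^2 + z*(13 - 2*c) - 9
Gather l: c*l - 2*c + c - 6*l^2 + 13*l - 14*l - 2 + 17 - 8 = -c - 6*l^2 + l*(c - 1) + 7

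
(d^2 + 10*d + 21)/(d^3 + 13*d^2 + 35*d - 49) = (d + 3)/(d^2 + 6*d - 7)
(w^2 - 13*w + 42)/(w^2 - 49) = (w - 6)/(w + 7)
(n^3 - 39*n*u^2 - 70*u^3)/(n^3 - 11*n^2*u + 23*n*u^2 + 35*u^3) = (-n^2 - 7*n*u - 10*u^2)/(-n^2 + 4*n*u + 5*u^2)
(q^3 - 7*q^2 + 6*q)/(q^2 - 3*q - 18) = q*(q - 1)/(q + 3)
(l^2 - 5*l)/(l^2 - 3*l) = (l - 5)/(l - 3)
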